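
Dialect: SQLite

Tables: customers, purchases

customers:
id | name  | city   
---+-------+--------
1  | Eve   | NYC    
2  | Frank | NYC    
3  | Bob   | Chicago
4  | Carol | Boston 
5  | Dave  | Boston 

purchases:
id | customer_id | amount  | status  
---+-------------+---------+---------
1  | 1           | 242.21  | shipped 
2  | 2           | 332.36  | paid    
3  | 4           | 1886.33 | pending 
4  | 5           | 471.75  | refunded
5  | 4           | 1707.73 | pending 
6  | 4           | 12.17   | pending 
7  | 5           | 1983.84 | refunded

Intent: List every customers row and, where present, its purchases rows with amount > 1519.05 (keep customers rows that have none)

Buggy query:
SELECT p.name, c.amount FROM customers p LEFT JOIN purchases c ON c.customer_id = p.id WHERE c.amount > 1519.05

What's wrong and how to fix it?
Bug: Filtering c.amount in WHERE discards the NULL rows produced by LEFT JOIN, turning it into an inner join

Fix: Put 'c.amount > 1519.05' in the JOIN's ON clause instead of WHERE

Corrected query:
SELECT p.name, c.amount FROM customers p LEFT JOIN purchases c ON c.customer_id = p.id AND c.amount > 1519.05

Result:
name  | amount 
------+--------
Eve   | NULL   
Frank | NULL   
Bob   | NULL   
Carol | 1707.73
Carol | 1886.33
Dave  | 1983.84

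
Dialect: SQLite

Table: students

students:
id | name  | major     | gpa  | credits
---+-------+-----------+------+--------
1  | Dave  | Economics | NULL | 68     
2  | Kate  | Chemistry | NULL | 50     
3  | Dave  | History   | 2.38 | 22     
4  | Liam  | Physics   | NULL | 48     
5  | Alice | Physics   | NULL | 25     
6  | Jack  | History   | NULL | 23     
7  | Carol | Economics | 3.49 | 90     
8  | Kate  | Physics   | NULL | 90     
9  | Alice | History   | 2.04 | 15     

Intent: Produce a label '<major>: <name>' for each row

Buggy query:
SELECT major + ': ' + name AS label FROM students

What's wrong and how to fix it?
Bug: SQLite uses || for string concatenation; + coerces text to numbers (yielding 0)

Fix: Use the || operator for string concatenation

Corrected query:
SELECT major || ': ' || name AS label FROM students

Result:
label           
----------------
Economics: Dave 
Chemistry: Kate 
History: Dave   
Physics: Liam   
Physics: Alice  
History: Jack   
Economics: Carol
Physics: Kate   
History: Alice  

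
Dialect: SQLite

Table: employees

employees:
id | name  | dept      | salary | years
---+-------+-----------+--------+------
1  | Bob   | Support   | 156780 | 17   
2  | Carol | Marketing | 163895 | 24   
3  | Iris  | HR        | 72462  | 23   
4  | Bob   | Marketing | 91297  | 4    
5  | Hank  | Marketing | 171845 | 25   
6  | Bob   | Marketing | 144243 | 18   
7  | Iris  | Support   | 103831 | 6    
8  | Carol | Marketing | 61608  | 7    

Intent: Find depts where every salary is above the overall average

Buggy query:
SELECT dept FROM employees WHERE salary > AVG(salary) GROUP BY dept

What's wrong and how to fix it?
Bug: WHERE evaluates per row before aggregation, so AVG() is unavailable

Fix: Use a subquery for AVG and a HAVING MIN(...) filter so the condition holds for every row in the group

Corrected query:
SELECT dept FROM employees GROUP BY dept HAVING MIN(salary) > (SELECT AVG(salary) FROM employees)

Result:
(no rows)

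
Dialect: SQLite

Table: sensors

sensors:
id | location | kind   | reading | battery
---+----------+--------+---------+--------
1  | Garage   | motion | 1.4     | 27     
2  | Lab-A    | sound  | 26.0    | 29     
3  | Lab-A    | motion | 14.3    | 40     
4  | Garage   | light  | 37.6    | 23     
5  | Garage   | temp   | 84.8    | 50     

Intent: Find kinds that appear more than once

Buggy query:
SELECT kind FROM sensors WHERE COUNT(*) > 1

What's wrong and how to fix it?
Bug: COUNT(*) is an aggregate and cannot be used in WHERE

Fix: Group first, then use HAVING for the count condition

Corrected query:
SELECT kind FROM sensors GROUP BY kind HAVING COUNT(*) > 1

Result:
kind  
------
motion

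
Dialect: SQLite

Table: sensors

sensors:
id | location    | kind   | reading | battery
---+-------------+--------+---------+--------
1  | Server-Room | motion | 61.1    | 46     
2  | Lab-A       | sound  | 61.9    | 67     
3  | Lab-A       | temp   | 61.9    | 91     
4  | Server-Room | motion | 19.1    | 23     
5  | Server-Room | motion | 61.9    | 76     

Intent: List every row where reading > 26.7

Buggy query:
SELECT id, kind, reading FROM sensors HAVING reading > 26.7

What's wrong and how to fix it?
Bug: HAVING filters the output of aggregation, but this query has no GROUP BY and no aggregate functions, so SQLite rejects it (HAVING clause on a non-aggregate query); the condition here is per row

Fix: Replace HAVING with WHERE since the condition applies to individual rows

Corrected query:
SELECT id, kind, reading FROM sensors WHERE reading > 26.7

Result:
id | kind   | reading
---+--------+--------
1  | motion | 61.1   
2  | sound  | 61.9   
3  | temp   | 61.9   
5  | motion | 61.9   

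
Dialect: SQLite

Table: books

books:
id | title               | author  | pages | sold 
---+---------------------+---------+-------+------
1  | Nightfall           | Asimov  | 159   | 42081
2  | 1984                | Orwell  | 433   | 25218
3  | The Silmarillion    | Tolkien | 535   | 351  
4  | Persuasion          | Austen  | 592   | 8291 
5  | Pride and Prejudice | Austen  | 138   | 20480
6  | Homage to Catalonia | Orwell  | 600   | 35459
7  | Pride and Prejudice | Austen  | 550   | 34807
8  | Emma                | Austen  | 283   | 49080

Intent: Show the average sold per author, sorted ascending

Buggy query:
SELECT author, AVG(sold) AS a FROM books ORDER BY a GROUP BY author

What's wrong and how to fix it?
Bug: ORDER BY appears before GROUP BY; SQL clause order requires GROUP BY first

Fix: Reorder: SELECT … FROM … GROUP BY … ORDER BY …

Corrected query:
SELECT author, AVG(sold) AS a FROM books GROUP BY author ORDER BY a

Result:
author  | a      
--------+--------
Tolkien | 351    
Austen  | 28164.5
Orwell  | 30338.5
Asimov  | 42081  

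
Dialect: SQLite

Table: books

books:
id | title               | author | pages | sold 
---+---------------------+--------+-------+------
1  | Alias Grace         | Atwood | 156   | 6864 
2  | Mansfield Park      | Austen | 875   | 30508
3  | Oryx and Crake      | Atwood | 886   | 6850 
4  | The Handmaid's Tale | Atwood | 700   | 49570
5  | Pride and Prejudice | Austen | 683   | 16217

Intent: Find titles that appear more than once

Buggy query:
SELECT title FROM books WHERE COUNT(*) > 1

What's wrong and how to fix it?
Bug: COUNT(*) is an aggregate and cannot be used in WHERE

Fix: Group first, then use HAVING for the count condition

Corrected query:
SELECT title FROM books GROUP BY title HAVING COUNT(*) > 1

Result:
(no rows)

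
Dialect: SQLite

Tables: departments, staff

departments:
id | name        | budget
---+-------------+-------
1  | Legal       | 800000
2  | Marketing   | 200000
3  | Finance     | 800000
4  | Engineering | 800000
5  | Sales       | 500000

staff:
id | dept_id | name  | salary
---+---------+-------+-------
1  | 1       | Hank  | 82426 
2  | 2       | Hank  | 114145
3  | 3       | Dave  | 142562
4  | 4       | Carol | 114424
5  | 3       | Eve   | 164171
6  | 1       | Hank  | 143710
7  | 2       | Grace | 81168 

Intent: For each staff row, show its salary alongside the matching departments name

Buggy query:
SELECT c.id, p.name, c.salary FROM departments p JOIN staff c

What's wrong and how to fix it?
Bug: JOIN with no ON clause produces a cartesian product; every staff row pairs with every departments row

Fix: Add ON c.dept_id = p.id to the JOIN

Corrected query:
SELECT c.id, p.name, c.salary FROM departments p JOIN staff c ON c.dept_id = p.id

Result:
id | name        | salary
---+-------------+-------
1  | Legal       | 82426 
2  | Marketing   | 114145
3  | Finance     | 142562
4  | Engineering | 114424
5  | Finance     | 164171
6  | Legal       | 143710
7  | Marketing   | 81168 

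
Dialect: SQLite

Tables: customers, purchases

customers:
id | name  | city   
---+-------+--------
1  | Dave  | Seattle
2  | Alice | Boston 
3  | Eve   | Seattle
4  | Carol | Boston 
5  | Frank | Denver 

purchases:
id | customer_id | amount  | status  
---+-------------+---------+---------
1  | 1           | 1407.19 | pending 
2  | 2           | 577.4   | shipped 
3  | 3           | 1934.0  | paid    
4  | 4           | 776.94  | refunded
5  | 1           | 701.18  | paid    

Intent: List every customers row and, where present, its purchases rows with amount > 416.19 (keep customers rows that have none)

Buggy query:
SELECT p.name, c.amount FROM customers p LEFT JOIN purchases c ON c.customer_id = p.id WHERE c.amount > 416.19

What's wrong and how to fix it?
Bug: Filtering c.amount in WHERE discards the NULL rows produced by LEFT JOIN, turning it into an inner join

Fix: Put 'c.amount > 416.19' in the JOIN's ON clause instead of WHERE

Corrected query:
SELECT p.name, c.amount FROM customers p LEFT JOIN purchases c ON c.customer_id = p.id AND c.amount > 416.19

Result:
name  | amount 
------+--------
Dave  | 701.18 
Dave  | 1407.19
Alice | 577.4  
Eve   | 1934   
Carol | 776.94 
Frank | NULL   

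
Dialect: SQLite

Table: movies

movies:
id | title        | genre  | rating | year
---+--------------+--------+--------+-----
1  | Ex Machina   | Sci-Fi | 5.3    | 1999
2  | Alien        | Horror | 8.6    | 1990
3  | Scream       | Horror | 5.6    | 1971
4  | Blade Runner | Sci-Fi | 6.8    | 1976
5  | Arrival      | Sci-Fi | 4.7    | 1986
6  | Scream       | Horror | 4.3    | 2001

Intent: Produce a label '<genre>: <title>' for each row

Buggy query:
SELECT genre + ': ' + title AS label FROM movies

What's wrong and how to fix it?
Bug: SQLite uses || for string concatenation; + coerces text to numbers (yielding 0)

Fix: Use the || operator for string concatenation

Corrected query:
SELECT genre || ': ' || title AS label FROM movies

Result:
label               
--------------------
Sci-Fi: Ex Machina  
Horror: Alien       
Horror: Scream      
Sci-Fi: Blade Runner
Sci-Fi: Arrival     
Horror: Scream      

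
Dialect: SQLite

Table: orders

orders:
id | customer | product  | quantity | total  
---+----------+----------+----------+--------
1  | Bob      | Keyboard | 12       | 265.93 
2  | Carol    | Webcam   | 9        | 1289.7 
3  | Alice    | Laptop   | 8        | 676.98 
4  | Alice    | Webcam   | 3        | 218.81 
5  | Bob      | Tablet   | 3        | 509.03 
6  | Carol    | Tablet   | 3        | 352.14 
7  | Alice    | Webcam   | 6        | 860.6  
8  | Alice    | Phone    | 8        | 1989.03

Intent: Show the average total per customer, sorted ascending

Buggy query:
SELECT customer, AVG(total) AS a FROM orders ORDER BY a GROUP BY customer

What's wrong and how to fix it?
Bug: GROUP BY must precede ORDER BY

Fix: Move ORDER BY to the end, after GROUP BY

Corrected query:
SELECT customer, AVG(total) AS a FROM orders GROUP BY customer ORDER BY a

Result:
customer | a      
---------+--------
Bob      | 387.48 
Carol    | 820.92 
Alice    | 936.355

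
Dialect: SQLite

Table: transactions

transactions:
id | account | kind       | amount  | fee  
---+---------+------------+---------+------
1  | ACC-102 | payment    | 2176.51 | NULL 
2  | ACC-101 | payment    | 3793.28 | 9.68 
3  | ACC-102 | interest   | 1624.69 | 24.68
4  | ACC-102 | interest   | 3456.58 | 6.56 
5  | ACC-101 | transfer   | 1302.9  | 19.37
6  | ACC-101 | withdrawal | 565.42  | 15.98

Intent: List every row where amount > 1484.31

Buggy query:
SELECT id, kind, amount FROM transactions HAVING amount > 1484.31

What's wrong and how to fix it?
Bug: This is a non-aggregate query (no GROUP BY, no aggregates), so in SQLite the HAVING clause is invalid here; a row-level condition belongs in WHERE

Fix: Use WHERE for row-level filtering

Corrected query:
SELECT id, kind, amount FROM transactions WHERE amount > 1484.31

Result:
id | kind     | amount 
---+----------+--------
1  | payment  | 2176.51
2  | payment  | 3793.28
3  | interest | 1624.69
4  | interest | 3456.58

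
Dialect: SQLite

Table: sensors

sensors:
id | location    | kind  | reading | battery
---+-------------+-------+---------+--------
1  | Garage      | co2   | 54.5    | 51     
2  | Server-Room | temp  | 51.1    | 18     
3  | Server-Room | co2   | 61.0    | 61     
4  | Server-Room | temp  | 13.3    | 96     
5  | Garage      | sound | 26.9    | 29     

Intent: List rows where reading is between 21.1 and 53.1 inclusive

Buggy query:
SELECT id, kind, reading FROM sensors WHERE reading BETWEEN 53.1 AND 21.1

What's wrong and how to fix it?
Bug: The bounds are reversed; BETWEEN a AND b requires a <= b to match anything

Fix: Swap the bounds so the smaller value comes first

Corrected query:
SELECT id, kind, reading FROM sensors WHERE reading BETWEEN 21.1 AND 53.1

Result:
id | kind  | reading
---+-------+--------
2  | temp  | 51.1   
5  | sound | 26.9   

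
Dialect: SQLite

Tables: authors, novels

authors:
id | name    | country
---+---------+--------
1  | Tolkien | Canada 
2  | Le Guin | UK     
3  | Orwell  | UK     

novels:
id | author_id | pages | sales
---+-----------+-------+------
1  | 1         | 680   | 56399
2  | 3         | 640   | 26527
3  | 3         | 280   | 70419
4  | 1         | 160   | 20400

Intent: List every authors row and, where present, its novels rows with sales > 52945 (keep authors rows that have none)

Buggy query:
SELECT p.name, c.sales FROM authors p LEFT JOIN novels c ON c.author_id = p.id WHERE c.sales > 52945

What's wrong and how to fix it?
Bug: Filtering c.sales in WHERE discards the NULL rows produced by LEFT JOIN, turning it into an inner join

Fix: Move the right-table condition into the ON clause so unmatched parents are kept

Corrected query:
SELECT p.name, c.sales FROM authors p LEFT JOIN novels c ON c.author_id = p.id AND c.sales > 52945

Result:
name    | sales
--------+------
Tolkien | 56399
Le Guin | NULL 
Orwell  | 70419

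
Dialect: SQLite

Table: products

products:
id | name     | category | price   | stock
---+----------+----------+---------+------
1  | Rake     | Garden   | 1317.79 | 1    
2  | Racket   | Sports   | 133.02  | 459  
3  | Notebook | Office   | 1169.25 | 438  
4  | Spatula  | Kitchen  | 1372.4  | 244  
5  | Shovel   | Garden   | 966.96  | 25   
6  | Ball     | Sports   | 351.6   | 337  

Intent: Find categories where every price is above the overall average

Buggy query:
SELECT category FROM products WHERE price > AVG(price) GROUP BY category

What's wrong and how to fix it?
Bug: AVG() is an aggregate; it can't sit directly in WHERE

Fix: Use a subquery for AVG and a HAVING MIN(...) filter so the condition holds for every row in the group

Corrected query:
SELECT category FROM products GROUP BY category HAVING MIN(price) > (SELECT AVG(price) FROM products)

Result:
category
--------
Garden  
Kitchen 
Office  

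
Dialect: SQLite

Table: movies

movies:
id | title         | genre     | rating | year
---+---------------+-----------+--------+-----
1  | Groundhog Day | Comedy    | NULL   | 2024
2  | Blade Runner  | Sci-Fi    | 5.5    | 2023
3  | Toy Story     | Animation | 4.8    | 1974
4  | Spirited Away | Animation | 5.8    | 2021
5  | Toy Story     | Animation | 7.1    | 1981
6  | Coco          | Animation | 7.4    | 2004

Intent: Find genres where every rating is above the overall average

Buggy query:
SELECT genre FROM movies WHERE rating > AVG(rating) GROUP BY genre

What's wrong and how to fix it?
Bug: WHERE evaluates per row before aggregation, so AVG() is unavailable

Fix: Use a subquery for AVG and a HAVING MIN(...) filter so the condition holds for every row in the group

Corrected query:
SELECT genre FROM movies GROUP BY genre HAVING MIN(rating) > (SELECT AVG(rating) FROM movies)

Result:
(no rows)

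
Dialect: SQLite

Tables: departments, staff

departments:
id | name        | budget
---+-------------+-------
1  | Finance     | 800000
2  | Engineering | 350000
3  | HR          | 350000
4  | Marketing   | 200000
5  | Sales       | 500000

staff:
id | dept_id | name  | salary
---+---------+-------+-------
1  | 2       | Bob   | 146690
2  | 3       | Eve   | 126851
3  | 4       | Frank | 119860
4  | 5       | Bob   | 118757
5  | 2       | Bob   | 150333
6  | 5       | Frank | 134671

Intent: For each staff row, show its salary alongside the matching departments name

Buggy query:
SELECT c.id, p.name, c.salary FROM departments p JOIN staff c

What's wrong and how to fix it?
Bug: Missing join condition: each staff row is matched to all departments rows instead of just its own

Fix: Add ON c.dept_id = p.id to the JOIN

Corrected query:
SELECT c.id, p.name, c.salary FROM departments p JOIN staff c ON c.dept_id = p.id

Result:
id | name        | salary
---+-------------+-------
1  | Engineering | 146690
2  | HR          | 126851
3  | Marketing   | 119860
4  | Sales       | 118757
5  | Engineering | 150333
6  | Sales       | 134671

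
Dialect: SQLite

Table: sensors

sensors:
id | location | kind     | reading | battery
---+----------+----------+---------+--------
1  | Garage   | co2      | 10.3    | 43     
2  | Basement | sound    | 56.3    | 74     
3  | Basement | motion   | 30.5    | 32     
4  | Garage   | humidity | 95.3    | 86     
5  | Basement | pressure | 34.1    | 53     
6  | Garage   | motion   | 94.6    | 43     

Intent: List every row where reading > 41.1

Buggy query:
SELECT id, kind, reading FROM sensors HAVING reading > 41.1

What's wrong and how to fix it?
Bug: HAVING filters the output of aggregation, but this query has no GROUP BY and no aggregate functions, so SQLite rejects it (HAVING clause on a non-aggregate query); the condition here is per row

Fix: Use WHERE for row-level filtering

Corrected query:
SELECT id, kind, reading FROM sensors WHERE reading > 41.1

Result:
id | kind     | reading
---+----------+--------
2  | sound    | 56.3   
4  | humidity | 95.3   
6  | motion   | 94.6   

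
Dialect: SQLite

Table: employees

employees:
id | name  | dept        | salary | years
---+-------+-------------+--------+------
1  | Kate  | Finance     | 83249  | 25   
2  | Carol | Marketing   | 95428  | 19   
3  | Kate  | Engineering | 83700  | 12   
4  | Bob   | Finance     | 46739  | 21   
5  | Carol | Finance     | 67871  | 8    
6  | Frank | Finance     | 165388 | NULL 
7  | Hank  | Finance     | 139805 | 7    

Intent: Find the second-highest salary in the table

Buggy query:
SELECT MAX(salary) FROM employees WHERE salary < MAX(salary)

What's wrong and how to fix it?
Bug: The inner MAX is an aggregate inside WHERE, which is not allowed

Fix: Put the inner MAX in a scalar subquery

Corrected query:
SELECT MAX(salary) FROM employees WHERE salary < (SELECT MAX(salary) FROM employees)

Result:
MAX(salary)
-----------
139805     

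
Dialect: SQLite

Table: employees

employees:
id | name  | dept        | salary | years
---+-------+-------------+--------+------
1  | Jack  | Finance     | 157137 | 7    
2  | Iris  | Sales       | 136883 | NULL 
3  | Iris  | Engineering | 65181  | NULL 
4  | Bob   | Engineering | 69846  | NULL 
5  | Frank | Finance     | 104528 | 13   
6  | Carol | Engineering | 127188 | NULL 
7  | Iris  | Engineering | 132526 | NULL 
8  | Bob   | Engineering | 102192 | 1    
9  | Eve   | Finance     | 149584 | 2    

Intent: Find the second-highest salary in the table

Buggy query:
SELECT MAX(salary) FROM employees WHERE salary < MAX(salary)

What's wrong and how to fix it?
Bug: MAX(salary) on the right of the comparison is an aggregate-in-WHERE error

Fix: Put the inner MAX in a scalar subquery

Corrected query:
SELECT MAX(salary) FROM employees WHERE salary < (SELECT MAX(salary) FROM employees)

Result:
MAX(salary)
-----------
149584     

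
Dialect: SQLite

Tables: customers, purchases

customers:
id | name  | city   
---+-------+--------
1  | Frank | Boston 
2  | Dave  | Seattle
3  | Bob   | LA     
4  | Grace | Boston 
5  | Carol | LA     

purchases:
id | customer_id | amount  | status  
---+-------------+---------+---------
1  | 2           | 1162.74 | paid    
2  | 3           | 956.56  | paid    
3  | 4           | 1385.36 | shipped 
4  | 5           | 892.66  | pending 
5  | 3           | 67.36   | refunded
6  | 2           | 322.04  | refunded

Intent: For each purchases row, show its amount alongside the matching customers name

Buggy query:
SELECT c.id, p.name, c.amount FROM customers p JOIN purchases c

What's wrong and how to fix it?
Bug: JOIN with no ON clause produces a cartesian product; every purchases row pairs with every customers row

Fix: Specify the join condition linking the foreign key to the parent id

Corrected query:
SELECT c.id, p.name, c.amount FROM customers p JOIN purchases c ON c.customer_id = p.id

Result:
id | name  | amount 
---+-------+--------
1  | Dave  | 1162.74
2  | Bob   | 956.56 
3  | Grace | 1385.36
4  | Carol | 892.66 
5  | Bob   | 67.36  
6  | Dave  | 322.04 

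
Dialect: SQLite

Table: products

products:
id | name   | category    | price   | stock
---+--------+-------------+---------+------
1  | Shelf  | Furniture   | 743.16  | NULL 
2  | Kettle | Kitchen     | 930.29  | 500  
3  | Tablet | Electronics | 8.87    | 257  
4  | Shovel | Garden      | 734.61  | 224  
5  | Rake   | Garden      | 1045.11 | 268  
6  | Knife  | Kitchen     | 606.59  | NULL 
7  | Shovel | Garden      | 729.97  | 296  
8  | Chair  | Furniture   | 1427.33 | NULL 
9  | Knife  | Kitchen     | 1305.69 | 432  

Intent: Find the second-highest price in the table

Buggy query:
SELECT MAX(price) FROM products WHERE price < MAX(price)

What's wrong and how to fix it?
Bug: The inner MAX is an aggregate inside WHERE, which is not allowed

Fix: Put the inner MAX in a scalar subquery

Corrected query:
SELECT MAX(price) FROM products WHERE price < (SELECT MAX(price) FROM products)

Result:
MAX(price)
----------
1305.69   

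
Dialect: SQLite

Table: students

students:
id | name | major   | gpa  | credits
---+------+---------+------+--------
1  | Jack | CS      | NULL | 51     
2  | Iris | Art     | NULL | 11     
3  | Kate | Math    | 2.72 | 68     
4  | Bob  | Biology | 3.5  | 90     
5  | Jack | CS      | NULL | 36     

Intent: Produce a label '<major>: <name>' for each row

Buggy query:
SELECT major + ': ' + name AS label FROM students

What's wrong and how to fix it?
Bug: '+' is numeric addition; on text columns SQLite converts them to 0 instead of concatenating

Fix: Replace + with || to concatenate text

Corrected query:
SELECT major || ': ' || name AS label FROM students

Result:
label       
------------
CS: Jack    
Art: Iris   
Math: Kate  
Biology: Bob
CS: Jack    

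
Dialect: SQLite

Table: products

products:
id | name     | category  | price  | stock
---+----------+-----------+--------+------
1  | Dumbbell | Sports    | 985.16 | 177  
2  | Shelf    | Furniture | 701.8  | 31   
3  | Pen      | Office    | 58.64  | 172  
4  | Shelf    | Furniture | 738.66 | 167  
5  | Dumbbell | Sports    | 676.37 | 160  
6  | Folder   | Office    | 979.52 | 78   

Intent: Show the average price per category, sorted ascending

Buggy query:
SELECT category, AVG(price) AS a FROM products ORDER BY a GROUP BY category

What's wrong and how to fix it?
Bug: GROUP BY must precede ORDER BY

Fix: Reorder: SELECT … FROM … GROUP BY … ORDER BY …

Corrected query:
SELECT category, AVG(price) AS a FROM products GROUP BY category ORDER BY a

Result:
category  | a      
----------+--------
Office    | 519.08 
Furniture | 720.23 
Sports    | 830.765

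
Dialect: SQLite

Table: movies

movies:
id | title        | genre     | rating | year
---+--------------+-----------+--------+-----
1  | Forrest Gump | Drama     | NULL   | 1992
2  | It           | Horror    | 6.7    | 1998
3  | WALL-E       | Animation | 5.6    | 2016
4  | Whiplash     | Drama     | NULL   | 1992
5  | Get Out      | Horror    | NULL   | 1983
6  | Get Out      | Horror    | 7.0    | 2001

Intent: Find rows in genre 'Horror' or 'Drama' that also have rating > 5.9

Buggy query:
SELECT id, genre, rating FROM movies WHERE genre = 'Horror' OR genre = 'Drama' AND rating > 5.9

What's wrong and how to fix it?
Bug: AND binds tighter than OR, so this parses as genre = 'Horror' OR (genre = 'Drama' AND rating > 5.9)

Fix: Add parentheses around the OR so the AND applies to both alternatives

Corrected query:
SELECT id, genre, rating FROM movies WHERE (genre = 'Horror' OR genre = 'Drama') AND rating > 5.9

Result:
id | genre  | rating
---+--------+-------
2  | Horror | 6.7   
6  | Horror | 7     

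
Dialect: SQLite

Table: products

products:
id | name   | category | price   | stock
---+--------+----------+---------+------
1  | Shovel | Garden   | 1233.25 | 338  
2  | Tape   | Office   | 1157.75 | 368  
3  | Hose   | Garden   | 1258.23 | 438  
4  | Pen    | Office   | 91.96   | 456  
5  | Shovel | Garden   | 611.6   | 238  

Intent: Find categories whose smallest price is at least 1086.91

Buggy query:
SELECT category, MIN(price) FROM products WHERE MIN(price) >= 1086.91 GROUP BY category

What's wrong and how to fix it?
Bug: Aggregates like MIN are computed per group after WHERE runs

Fix: Use HAVING for the per-group MIN condition

Corrected query:
SELECT category, MIN(price) FROM products GROUP BY category HAVING MIN(price) >= 1086.91

Result:
(no rows)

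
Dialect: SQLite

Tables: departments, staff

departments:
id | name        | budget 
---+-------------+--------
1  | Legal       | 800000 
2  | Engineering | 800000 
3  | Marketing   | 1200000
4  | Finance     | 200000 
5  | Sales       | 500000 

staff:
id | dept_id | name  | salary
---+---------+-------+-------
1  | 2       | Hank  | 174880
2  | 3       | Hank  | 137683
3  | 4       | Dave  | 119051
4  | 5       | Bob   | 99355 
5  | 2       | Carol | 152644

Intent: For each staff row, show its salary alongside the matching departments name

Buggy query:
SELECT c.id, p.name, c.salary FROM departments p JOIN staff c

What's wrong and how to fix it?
Bug: JOIN with no ON clause produces a cartesian product; every staff row pairs with every departments row

Fix: Specify the join condition linking the foreign key to the parent id

Corrected query:
SELECT c.id, p.name, c.salary FROM departments p JOIN staff c ON c.dept_id = p.id

Result:
id | name        | salary
---+-------------+-------
1  | Engineering | 174880
2  | Marketing   | 137683
3  | Finance     | 119051
4  | Sales       | 99355 
5  | Engineering | 152644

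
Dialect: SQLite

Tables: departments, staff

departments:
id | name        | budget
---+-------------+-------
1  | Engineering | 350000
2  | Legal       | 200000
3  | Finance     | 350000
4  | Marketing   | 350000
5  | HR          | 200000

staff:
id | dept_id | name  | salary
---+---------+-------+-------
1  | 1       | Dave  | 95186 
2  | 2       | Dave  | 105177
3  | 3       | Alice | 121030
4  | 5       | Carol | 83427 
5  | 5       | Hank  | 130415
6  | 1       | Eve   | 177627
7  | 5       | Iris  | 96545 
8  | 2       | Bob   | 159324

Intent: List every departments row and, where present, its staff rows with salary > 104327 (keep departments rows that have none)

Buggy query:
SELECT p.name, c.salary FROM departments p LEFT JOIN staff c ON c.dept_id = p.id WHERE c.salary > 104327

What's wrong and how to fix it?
Bug: A WHERE condition on the right-hand table after LEFT JOIN drops unmatched parents

Fix: Put 'c.salary > 104327' in the JOIN's ON clause instead of WHERE

Corrected query:
SELECT p.name, c.salary FROM departments p LEFT JOIN staff c ON c.dept_id = p.id AND c.salary > 104327

Result:
name        | salary
------------+-------
Engineering | 177627
Legal       | 105177
Legal       | 159324
Finance     | 121030
Marketing   | NULL  
HR          | 130415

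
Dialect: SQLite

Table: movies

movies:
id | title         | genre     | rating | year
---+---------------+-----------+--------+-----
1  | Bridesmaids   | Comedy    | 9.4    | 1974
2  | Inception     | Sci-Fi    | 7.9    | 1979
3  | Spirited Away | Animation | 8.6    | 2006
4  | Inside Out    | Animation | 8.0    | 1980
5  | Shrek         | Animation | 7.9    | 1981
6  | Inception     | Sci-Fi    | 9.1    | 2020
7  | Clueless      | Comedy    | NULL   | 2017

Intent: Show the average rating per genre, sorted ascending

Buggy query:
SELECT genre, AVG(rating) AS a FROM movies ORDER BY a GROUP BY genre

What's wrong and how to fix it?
Bug: ORDER BY appears before GROUP BY; SQL clause order requires GROUP BY first

Fix: Reorder: SELECT … FROM … GROUP BY … ORDER BY …

Corrected query:
SELECT genre, AVG(rating) AS a FROM movies GROUP BY genre ORDER BY a

Result:
genre     | a       
----------+---------
Animation | 8.166667
Sci-Fi    | 8.5     
Comedy    | 9.4     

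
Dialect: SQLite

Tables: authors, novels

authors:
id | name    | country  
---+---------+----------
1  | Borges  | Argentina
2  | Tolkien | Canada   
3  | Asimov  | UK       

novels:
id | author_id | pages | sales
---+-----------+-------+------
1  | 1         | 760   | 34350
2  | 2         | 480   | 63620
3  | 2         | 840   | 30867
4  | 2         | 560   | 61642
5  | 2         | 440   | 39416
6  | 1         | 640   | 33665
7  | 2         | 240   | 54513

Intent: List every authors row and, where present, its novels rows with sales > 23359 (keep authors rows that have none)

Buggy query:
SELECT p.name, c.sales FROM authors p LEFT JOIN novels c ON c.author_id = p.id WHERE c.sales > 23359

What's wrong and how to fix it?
Bug: Filtering c.sales in WHERE discards the NULL rows produced by LEFT JOIN, turning it into an inner join

Fix: Move the right-table condition into the ON clause so unmatched parents are kept

Corrected query:
SELECT p.name, c.sales FROM authors p LEFT JOIN novels c ON c.author_id = p.id AND c.sales > 23359

Result:
name    | sales
--------+------
Borges  | 33665
Borges  | 34350
Tolkien | 30867
Tolkien | 39416
Tolkien | 54513
Tolkien | 61642
Tolkien | 63620
Asimov  | NULL 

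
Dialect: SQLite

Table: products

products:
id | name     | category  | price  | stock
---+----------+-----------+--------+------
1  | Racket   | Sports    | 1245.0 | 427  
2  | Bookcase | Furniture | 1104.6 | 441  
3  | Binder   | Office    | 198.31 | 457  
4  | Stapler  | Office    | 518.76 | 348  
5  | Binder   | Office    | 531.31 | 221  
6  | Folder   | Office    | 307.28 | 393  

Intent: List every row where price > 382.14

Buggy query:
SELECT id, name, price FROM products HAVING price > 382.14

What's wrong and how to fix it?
Bug: This is a non-aggregate query (no GROUP BY, no aggregates), so in SQLite the HAVING clause is invalid here; a row-level condition belongs in WHERE

Fix: Use WHERE for row-level filtering

Corrected query:
SELECT id, name, price FROM products WHERE price > 382.14

Result:
id | name     | price 
---+----------+-------
1  | Racket   | 1245  
2  | Bookcase | 1104.6
4  | Stapler  | 518.76
5  | Binder   | 531.31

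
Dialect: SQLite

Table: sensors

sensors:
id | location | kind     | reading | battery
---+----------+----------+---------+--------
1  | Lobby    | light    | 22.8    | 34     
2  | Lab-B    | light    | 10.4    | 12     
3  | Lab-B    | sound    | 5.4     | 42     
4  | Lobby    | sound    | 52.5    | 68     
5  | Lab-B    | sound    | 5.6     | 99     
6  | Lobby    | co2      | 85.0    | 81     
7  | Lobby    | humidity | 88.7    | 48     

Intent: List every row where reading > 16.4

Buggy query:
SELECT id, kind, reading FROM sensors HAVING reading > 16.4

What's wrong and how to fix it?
Bug: This is a non-aggregate query (no GROUP BY, no aggregates), so in SQLite the HAVING clause is invalid here; a row-level condition belongs in WHERE

Fix: Replace HAVING with WHERE since the condition applies to individual rows

Corrected query:
SELECT id, kind, reading FROM sensors WHERE reading > 16.4

Result:
id | kind     | reading
---+----------+--------
1  | light    | 22.8   
4  | sound    | 52.5   
6  | co2      | 85     
7  | humidity | 88.7   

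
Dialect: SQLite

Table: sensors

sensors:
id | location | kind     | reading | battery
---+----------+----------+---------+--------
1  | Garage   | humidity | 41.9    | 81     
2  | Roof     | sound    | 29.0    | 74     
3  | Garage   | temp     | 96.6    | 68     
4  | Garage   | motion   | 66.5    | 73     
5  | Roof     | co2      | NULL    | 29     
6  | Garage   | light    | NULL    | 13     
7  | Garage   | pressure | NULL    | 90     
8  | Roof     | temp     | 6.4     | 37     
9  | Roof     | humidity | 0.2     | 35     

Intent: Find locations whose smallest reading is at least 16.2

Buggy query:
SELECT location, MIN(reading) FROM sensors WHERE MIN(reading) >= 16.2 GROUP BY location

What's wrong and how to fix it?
Bug: Aggregates like MIN are computed per group after WHERE runs

Fix: Use HAVING for the per-group MIN condition

Corrected query:
SELECT location, MIN(reading) FROM sensors GROUP BY location HAVING MIN(reading) >= 16.2

Result:
location | MIN(reading)
---------+-------------
Garage   | 41.9        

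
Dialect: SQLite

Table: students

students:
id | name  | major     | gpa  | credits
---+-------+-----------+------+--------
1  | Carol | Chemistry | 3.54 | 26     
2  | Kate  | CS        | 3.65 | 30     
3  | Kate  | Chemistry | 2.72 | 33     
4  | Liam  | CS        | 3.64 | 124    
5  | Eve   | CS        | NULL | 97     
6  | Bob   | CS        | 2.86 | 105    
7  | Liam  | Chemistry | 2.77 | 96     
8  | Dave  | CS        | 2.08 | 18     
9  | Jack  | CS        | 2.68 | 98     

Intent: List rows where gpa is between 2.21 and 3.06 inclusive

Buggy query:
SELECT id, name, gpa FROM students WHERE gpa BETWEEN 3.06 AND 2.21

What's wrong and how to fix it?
Bug: The bounds are reversed; BETWEEN a AND b requires a <= b to match anything

Fix: Swap the bounds so the smaller value comes first

Corrected query:
SELECT id, name, gpa FROM students WHERE gpa BETWEEN 2.21 AND 3.06

Result:
id | name | gpa 
---+------+-----
3  | Kate | 2.72
6  | Bob  | 2.86
7  | Liam | 2.77
9  | Jack | 2.68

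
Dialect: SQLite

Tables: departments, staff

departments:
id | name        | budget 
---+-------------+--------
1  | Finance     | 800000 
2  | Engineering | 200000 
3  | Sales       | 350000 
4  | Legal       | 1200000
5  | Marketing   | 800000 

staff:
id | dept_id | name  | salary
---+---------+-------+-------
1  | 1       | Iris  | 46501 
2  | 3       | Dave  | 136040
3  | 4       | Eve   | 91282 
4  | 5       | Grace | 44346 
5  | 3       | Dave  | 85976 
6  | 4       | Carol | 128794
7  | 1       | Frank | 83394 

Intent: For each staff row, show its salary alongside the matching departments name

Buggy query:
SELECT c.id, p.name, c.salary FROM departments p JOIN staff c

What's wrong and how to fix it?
Bug: JOIN with no ON clause produces a cartesian product; every staff row pairs with every departments row

Fix: Specify the join condition linking the foreign key to the parent id

Corrected query:
SELECT c.id, p.name, c.salary FROM departments p JOIN staff c ON c.dept_id = p.id

Result:
id | name      | salary
---+-----------+-------
1  | Finance   | 46501 
2  | Sales     | 136040
3  | Legal     | 91282 
4  | Marketing | 44346 
5  | Sales     | 85976 
6  | Legal     | 128794
7  | Finance   | 83394 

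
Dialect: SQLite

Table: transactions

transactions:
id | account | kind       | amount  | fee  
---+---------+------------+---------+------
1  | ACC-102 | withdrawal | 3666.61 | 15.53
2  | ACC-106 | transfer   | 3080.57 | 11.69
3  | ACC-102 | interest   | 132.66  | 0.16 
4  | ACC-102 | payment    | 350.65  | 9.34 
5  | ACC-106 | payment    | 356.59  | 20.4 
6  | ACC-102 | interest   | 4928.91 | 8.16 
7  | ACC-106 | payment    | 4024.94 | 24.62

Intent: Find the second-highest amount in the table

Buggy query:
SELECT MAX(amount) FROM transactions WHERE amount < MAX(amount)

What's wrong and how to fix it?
Bug: MAX(amount) on the right of the comparison is an aggregate-in-WHERE error

Fix: Compute the overall MAX in a subquery, then take MAX of rows below it

Corrected query:
SELECT MAX(amount) FROM transactions WHERE amount < (SELECT MAX(amount) FROM transactions)

Result:
MAX(amount)
-----------
4024.94    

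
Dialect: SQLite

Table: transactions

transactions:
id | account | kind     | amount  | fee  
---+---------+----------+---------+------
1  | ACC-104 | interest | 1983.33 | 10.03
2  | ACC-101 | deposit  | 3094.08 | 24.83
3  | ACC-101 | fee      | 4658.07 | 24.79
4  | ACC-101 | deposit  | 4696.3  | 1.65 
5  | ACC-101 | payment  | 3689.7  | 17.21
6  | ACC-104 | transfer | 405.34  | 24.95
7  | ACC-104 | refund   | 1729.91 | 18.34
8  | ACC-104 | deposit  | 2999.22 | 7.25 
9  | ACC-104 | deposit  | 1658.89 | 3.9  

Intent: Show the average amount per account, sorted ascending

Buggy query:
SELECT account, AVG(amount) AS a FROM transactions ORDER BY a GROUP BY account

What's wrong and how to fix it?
Bug: ORDER BY appears before GROUP BY; SQL clause order requires GROUP BY first

Fix: Reorder: SELECT … FROM … GROUP BY … ORDER BY …

Corrected query:
SELECT account, AVG(amount) AS a FROM transactions GROUP BY account ORDER BY a

Result:
account | a        
--------+----------
ACC-104 | 1755.338 
ACC-101 | 4034.5375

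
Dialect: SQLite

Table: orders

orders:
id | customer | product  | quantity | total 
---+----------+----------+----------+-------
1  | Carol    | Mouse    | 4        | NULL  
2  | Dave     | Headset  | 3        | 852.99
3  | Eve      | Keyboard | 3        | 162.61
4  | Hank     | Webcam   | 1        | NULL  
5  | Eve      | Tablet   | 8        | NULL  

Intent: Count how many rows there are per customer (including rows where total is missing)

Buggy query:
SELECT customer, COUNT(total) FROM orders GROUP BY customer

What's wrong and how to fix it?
Bug: COUNT(column) counts non-NULL values only; rows with NULL total aren't counted

Fix: Replace COUNT(total) with COUNT(*)

Corrected query:
SELECT customer, COUNT(*) FROM orders GROUP BY customer

Result:
customer | COUNT(*)
---------+---------
Carol    | 1       
Dave     | 1       
Eve      | 2       
Hank     | 1       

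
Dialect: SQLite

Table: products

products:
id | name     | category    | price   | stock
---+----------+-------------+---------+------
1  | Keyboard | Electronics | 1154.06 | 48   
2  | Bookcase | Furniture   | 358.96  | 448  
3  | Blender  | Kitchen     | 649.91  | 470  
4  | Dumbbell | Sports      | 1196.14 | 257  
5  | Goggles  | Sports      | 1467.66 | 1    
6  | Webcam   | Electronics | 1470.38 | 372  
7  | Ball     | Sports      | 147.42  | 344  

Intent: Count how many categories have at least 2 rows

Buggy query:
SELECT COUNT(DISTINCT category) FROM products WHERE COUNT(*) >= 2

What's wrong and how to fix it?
Bug: WHERE filters individual rows, not groups, so a group-level COUNT is invalid there

Fix: Group first with HAVING COUNT(*) >= 2, then COUNT the resulting groups

Corrected query:
SELECT COUNT(*) FROM (SELECT category FROM products GROUP BY category HAVING COUNT(*) >= 2)

Result:
COUNT(*)
--------
2       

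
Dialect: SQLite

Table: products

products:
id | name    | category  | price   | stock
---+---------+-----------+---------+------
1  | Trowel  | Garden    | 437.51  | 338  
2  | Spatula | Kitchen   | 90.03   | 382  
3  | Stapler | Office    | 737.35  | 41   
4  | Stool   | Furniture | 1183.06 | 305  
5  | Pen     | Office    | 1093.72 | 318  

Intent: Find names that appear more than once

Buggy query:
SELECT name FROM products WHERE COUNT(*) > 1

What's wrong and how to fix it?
Bug: COUNT(*) is an aggregate and cannot be used in WHERE

Fix: GROUP BY name, then filter groups with HAVING COUNT(*) > 1

Corrected query:
SELECT name FROM products GROUP BY name HAVING COUNT(*) > 1

Result:
(no rows)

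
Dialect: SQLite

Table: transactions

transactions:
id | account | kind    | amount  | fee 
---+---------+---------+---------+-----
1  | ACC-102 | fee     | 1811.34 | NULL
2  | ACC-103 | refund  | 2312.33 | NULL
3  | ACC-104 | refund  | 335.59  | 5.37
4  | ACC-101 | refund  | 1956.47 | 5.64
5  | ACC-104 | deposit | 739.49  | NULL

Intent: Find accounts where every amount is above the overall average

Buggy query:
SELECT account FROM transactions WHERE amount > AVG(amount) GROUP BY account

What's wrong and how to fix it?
Bug: WHERE evaluates per row before aggregation, so AVG() is unavailable

Fix: Compute the overall average in a scalar subquery and compare each group's MIN against it in HAVING

Corrected query:
SELECT account FROM transactions GROUP BY account HAVING MIN(amount) > (SELECT AVG(amount) FROM transactions)

Result:
account
-------
ACC-101
ACC-102
ACC-103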